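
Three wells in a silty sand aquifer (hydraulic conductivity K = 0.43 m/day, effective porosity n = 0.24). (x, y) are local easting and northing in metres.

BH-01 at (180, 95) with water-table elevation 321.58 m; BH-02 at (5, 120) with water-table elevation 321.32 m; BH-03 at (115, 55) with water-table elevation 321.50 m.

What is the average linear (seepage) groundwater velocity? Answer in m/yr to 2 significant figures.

0.97 m/yr

With h = a·x + b·y + c and BH-01 as origin, the differences give:
  (-175)·a + 25·b = -0.26
  (-65)·a + (-40)·b = -0.08
Eliminate b (×(-40) and ×25, subtract): 8625·a = 12.400 → a = ∂h/∂x = +0.001438
Back-substitute: b = ∂h/∂y = -0.0003362.
|∇h| = √(0.001438² + -0.0003362²) = 0.001477
Seepage velocity v = K·i/n = 0.43 × 0.001477 / 0.24 = 0.002646 m/day = 0.9665 m/yr.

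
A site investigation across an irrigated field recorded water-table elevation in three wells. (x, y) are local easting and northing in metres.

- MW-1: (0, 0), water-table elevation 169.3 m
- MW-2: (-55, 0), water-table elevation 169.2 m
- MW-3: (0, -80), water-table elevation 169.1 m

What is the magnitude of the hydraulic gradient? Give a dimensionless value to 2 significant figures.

0.0031

∂h/∂x = (169.2 − 169.3) / (-55 − 0) = +0.001818
∂h/∂y = (169.1 − 169.3) / (-80 − 0) = +0.002500
|∇h| = √(0.001818² + 0.002500²) = 0.003091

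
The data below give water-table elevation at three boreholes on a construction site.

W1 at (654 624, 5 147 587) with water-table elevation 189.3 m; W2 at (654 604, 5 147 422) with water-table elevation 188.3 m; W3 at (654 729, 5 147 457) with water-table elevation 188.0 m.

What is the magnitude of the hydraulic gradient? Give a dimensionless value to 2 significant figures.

With h = a·x + b·y + c and W1 as origin, the differences give:
  (-20)·a + (-165)·b = -1.0
  105·a + (-130)·b = -1.3
Eliminate b (×(-130) and ×(-165), subtract): 19925·a = -84.50 → a = ∂h/∂x = -0.004241
Back-substitute: b = ∂h/∂y = +0.006575.
|∇h| = √(-0.004241² + 0.006575²) = 0.007824

0.0078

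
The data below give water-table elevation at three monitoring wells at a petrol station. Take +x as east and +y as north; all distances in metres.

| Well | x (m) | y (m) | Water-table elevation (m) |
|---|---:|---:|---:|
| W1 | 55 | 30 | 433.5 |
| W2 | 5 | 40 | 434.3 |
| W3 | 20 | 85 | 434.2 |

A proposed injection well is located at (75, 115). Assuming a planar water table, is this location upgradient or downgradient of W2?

downgradient

With h = a·x + b·y + c and W1 as origin, the differences give:
  (-50)·a + 10·b = +0.8
  (-35)·a + 55·b = +0.7
Eliminate b (×55 and ×10, subtract): -2400·a = 37.00 → a = ∂h/∂x = -0.01542
Back-substitute: b = ∂h/∂y = +0.002917.
Head at (75, 115) = 433.5 + (-0.01542)·(20) + (+0.002917)·(85) = 433.44 m.
That is lower than the 434.3 m at W2, so the point is downgradient.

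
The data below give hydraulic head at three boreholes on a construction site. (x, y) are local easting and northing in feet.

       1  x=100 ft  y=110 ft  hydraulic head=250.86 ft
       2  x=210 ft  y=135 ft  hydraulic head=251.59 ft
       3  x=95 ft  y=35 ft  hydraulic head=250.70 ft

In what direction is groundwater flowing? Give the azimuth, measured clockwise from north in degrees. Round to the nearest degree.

Three-point gradient (reference 1): Δ to 2 = (110, 25, +0.73), Δ to 3 = (-5, -75, -0.16).
∂h/∂x = +0.006246, ∂h/∂y = +0.001717 (det = -8125).
Flow direction (−∇h) has components (-0.006246 E, -0.001717 N).
Azimuth = atan2(E, N) = atan2(-0.006246, -0.001717) = 254.6° ≈ 255°.

255°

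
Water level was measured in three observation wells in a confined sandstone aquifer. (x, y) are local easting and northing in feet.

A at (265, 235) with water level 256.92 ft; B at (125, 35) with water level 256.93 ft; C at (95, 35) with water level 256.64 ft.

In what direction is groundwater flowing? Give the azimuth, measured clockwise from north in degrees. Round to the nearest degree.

With h = a·x + b·y + c and A as origin, the differences give:
  (-140)·a + (-200)·b = +0.01
  (-170)·a + (-200)·b = -0.28
Eliminate b (×(-200) and ×(-200), subtract): -6000·a = -58.000 → a = ∂h/∂x = +0.009667
Back-substitute: b = ∂h/∂y = -0.006817.
Flow direction (−∇h) has components (-0.009667 E, +0.006817 N).
Azimuth = atan2(E, N) = atan2(-0.009667, +0.006817) = 305.2° ≈ 305°.

305°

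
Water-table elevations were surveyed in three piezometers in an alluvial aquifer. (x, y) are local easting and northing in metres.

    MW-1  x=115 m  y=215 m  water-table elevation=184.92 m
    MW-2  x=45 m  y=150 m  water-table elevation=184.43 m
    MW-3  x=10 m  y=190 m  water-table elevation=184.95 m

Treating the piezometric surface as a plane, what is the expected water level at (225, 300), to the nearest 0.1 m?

185.5 m

Three-point gradient (reference MW-1): Δ to MW-2 = (-70, -65, -0.49), Δ to MW-3 = (-105, -25, +0.03).
∂h/∂x = -0.002798, ∂h/∂y = +0.01055 (det = -5075).
h(225, 300) = 184.92 + (-0.002798)·(110) + (+0.01055)·(85) = 184.92 -0.308 +0.897 = 185.509 m.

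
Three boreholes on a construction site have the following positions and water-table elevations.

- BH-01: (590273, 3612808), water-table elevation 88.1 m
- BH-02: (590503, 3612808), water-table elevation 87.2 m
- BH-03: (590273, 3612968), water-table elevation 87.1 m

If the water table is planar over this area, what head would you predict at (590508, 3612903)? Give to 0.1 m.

86.6 m

∂h/∂x = (87.2 − 88.1) / (590503 − 590273) = -0.003913
∂h/∂y = (87.1 − 88.1) / (3612968 − 3612808) = -0.006250
h(590508, 3612903) = 88.1 + (-0.003913)·(235) + (-0.006250)·(95) = 88.1 -0.920 -0.594 = 86.587 m.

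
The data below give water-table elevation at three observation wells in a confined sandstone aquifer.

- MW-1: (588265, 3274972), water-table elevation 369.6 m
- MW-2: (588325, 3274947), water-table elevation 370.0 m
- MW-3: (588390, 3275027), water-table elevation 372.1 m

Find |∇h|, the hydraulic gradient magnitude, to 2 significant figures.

Differences from MW-1: to MW-2 (Δx, Δy, Δh) = (60, -25, +0.4); to MW-3 = (125, 55, +2.5).
Determinant of the coordinate differences = 60·55 − 125·(-25) = 6425.
∂h/∂x = [(+0.4)·55 − (+2.5)·(-25)] / 6425 = +0.01315
∂h/∂y = [60·(+2.5) − 125·(+0.4)] / 6425 = +0.01556
|∇h| = √(0.01315² + 0.01556²) = 0.02037

0.020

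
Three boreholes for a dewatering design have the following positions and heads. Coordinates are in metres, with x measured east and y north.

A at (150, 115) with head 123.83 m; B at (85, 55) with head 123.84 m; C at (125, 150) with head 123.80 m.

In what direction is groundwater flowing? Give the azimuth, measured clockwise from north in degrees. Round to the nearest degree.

Taking A as reference: B−A = (-65, -60, +0.01); C−A = (-25, 35, -0.03).
Solve a·Δx + b·Δy = Δh: det = (-65)·35 − (-25)·(-60) = -3775.
∂h/∂x = [(+0.01)·35 − (-0.03)·(-60)] / -3775 = +0.0003841
∂h/∂y = [(-65)·(-0.03) − (-25)·(+0.01)] / -3775 = -0.0005828
Flow direction (−∇h) has components (-0.0003841 E, +0.0005828 N).
Azimuth = atan2(E, N) = atan2(-0.0003841, +0.0005828) = 326.6° ≈ 327°.

327°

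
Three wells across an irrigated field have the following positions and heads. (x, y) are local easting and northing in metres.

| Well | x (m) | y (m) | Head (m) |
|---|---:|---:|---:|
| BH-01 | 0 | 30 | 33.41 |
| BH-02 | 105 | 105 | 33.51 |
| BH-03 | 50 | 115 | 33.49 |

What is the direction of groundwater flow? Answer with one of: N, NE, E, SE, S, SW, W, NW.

SW

With h = a·x + b·y + c and BH-01 as origin, the differences give:
  105·a + 75·b = +0.10
  50·a + 85·b = +0.08
Eliminate b (×85 and ×75, subtract): 5175·a = 2.500 → a = ∂h/∂x = +0.0004831
Back-substitute: b = ∂h/∂y = +0.0006570.
Flow = −∇h = (-0.0004831 east, -0.0006570 north), which points southwest.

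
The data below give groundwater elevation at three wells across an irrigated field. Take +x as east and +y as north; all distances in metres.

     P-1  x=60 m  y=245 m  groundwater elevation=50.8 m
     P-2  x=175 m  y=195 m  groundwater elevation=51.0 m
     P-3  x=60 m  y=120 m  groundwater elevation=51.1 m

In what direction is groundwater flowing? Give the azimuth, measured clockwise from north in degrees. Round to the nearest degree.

344°

With h = a·x + b·y + c and P-1 as origin, the differences give:
  115·a + (-50)·b = +0.2
  0·a + (-125)·b = +0.3
Eliminate b (×(-125) and ×(-50), subtract): -14375·a = -10.00 → a = ∂h/∂x = +0.0006957
Back-substitute: b = ∂h/∂y = -0.002400.
Flow direction (−∇h) has components (-0.0006957 E, +0.002400 N).
Azimuth = atan2(E, N) = atan2(-0.0006957, +0.002400) = 343.8° ≈ 344°.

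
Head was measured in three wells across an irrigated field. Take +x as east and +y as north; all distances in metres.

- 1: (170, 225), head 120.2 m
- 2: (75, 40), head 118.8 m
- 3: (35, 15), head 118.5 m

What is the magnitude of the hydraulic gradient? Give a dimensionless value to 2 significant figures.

Differences from 1: to 2 (Δx, Δy, Δh) = (-95, -185, -1.4); to 3 = (-135, -210, -1.7).
Solve a·Δx + b·Δy = Δh: det = (-95)·(-210) − (-135)·(-185) = -5025.
∂h/∂x = [(-1.4)·(-210) − (-1.7)·(-185)] / -5025 = +0.004080
∂h/∂y = [(-95)·(-1.7) − (-135)·(-1.4)] / -5025 = +0.005473
|∇h| = √(0.004080² + 0.005473²) = 0.006826

0.0068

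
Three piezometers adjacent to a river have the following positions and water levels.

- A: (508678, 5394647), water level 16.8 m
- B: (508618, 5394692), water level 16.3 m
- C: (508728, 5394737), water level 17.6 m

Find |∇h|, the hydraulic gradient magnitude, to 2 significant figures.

Taking A as reference: B−A = (-60, 45, -0.5); C−A = (50, 90, +0.8).
Determinant of the coordinate differences = (-60)·90 − 50·45 = -7650.
∂h/∂x = [(-0.5)·90 − (+0.8)·45] / -7650 = +0.01059
∂h/∂y = [(-60)·(+0.8) − 50·(-0.5)] / -7650 = +0.003007
|∇h| = √(0.01059² + 0.003007²) = 0.01101

0.011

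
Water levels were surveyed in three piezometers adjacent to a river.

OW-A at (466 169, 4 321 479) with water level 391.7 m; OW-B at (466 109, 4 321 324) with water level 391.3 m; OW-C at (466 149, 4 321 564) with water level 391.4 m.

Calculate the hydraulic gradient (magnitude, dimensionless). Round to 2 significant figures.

With h = a·x + b·y + c and OW-A as origin, the differences give:
  (-60)·a + (-155)·b = -0.4
  (-20)·a + 85·b = -0.3
Eliminate b (×85 and ×(-155), subtract): -8200·a = -80.50 → a = ∂h/∂x = +0.009817
Back-substitute: b = ∂h/∂y = -0.001220.
|∇h| = √(0.009817² + -0.001220²) = 0.009893

0.0099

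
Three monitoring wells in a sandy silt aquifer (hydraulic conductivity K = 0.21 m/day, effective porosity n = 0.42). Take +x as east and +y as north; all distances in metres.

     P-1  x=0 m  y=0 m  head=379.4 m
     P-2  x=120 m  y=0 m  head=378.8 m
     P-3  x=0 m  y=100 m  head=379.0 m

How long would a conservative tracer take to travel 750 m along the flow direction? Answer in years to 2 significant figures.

640 years

∂h/∂x = (378.8 − 379.4) / (120 − 0) = -0.005000
∂h/∂y = (379.0 − 379.4) / (100 − 0) = -0.004000
|∇h| = √(-0.005000² + -0.004000²) = 0.006403
Seepage velocity v = K·i/n = 0.21 × 0.006403 / 0.42 = 0.003201 m/day.
t = 750 / 0.003201 = 2.343e+05 days = 641 years.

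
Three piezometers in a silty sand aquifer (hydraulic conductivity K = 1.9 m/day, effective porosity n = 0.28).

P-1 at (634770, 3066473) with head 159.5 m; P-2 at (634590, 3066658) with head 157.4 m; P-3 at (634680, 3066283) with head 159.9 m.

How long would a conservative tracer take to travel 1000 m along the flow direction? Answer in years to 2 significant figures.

Differences from P-1: to P-2 (Δx, Δy, Δh) = (-180, 185, -2.1); to P-3 = (-90, -190, +0.4).
Determinant of the coordinate differences = (-180)·(-190) − (-90)·185 = 50850.
∂h/∂x = [(-2.1)·(-190) − (+0.4)·185] / 50850 = +0.006391
∂h/∂y = [(-180)·(+0.4) − (-90)·(-2.1)] / 50850 = -0.005133
|∇h| = √(0.006391² + -0.005133²) = 0.008197
Seepage velocity v = K·i/n = 1.9 × 0.008197 / 0.28 = 0.05562 m/day.
t = 1000 / 0.05562 = 1.798e+04 days = 49.2 years.

49 years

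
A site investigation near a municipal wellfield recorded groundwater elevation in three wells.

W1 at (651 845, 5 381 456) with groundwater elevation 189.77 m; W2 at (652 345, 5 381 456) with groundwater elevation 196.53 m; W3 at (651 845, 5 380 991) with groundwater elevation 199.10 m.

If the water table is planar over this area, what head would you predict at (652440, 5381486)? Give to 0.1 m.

∂h/∂x = (196.53 − 189.77) / (652345 − 651845) = +0.01352
∂h/∂y = (199.10 − 189.77) / (5380991 − 5381456) = -0.02006
h(652440, 5381486) = 189.77 + (+0.01352)·(595) + (-0.02006)·(30) = 189.77 +8.044 -0.602 = 197.212 m.

197.2 m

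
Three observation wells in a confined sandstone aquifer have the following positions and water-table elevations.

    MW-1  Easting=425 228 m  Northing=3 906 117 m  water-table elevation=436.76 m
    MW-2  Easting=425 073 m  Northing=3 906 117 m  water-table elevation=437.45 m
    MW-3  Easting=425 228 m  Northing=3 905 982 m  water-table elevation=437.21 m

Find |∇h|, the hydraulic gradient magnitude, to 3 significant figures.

∂h/∂x = (437.45 − 436.76) / (425073 − 425228) = -0.004452
∂h/∂y = (437.21 − 436.76) / (3905982 − 3906117) = -0.003333
|∇h| = √(-0.004452² + -0.003333²) = 0.005561

0.00556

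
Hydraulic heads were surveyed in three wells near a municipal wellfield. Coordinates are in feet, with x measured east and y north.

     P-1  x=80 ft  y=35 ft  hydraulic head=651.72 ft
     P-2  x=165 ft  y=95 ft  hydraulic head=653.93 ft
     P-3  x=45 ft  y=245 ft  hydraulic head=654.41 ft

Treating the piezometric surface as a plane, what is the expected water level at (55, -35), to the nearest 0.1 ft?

650.3 ft

Differences from P-1: to P-2 (Δx, Δy, Δh) = (85, 60, +2.21); to P-3 = (-35, 210, +2.69).
Determinant of the coordinate differences = 85·210 − (-35)·60 = 19950.
∂h/∂x = [(+2.21)·210 − (+2.69)·60] / 19950 = +0.01517
∂h/∂y = [85·(+2.69) − (-35)·(+2.21)] / 19950 = +0.01534
h(55, -35) = 651.72 + (+0.01517)·(-25) + (+0.01534)·(-70) = 651.72 -0.379 -1.074 = 650.267 ft.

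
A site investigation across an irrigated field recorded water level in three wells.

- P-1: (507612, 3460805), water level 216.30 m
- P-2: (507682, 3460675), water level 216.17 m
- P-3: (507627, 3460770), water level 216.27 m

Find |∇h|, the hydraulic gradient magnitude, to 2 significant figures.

0.0013

With h = a·x + b·y + c and P-1 as origin, the differences give:
  70·a + (-130)·b = -0.13
  15·a + (-35)·b = -0.03
Eliminate b (×(-35) and ×(-130), subtract): -500·a = 0.650 → a = ∂h/∂x = -0.001300
Back-substitute: b = ∂h/∂y = +0.0003000.
|∇h| = √(-0.001300² + 0.0003000²) = 0.001334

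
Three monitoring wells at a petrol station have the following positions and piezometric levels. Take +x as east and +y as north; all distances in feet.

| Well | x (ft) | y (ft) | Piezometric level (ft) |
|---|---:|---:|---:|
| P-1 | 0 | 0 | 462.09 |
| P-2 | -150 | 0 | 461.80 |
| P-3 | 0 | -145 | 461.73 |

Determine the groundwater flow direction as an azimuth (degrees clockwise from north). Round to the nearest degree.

∂h/∂x = (461.80 − 462.09) / (-150 − 0) = +0.001933
∂h/∂y = (461.73 − 462.09) / (-145 − 0) = +0.002483
Flow direction (−∇h) has components (-0.001933 E, -0.002483 N).
Azimuth = atan2(E, N) = atan2(-0.001933, -0.002483) = 217.9° ≈ 218°.

218°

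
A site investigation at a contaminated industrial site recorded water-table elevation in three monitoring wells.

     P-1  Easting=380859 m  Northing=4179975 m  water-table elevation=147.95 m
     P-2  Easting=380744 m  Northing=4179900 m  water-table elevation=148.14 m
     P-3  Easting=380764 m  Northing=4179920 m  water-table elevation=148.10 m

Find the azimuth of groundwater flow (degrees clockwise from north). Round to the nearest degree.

Three-point gradient (reference P-1): Δ to P-2 = (-115, -75, +0.19), Δ to P-3 = (-95, -55, +0.15).
∂h/∂x = -0.001000, ∂h/∂y = -0.0010000 (det = -800).
Flow direction (−∇h) has components (+0.001000 E, +0.0010000 N).
Azimuth = atan2(E, N) = atan2(+0.001000, +0.0010000) = 45.0° ≈ 045°.

045°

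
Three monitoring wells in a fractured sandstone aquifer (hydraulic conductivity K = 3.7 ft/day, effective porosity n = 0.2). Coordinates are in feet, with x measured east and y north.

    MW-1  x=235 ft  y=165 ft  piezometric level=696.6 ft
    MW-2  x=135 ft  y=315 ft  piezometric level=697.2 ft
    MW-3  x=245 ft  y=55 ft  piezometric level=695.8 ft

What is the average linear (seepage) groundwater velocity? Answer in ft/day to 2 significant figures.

0.18 ft/day

Taking MW-1 as reference: MW-2−MW-1 = (-100, 150, +0.6); MW-3−MW-1 = (10, -110, -0.8).
Determinant of the coordinate differences = (-100)·(-110) − 10·150 = 9500.
∂h/∂x = [(+0.6)·(-110) − (-0.8)·150] / 9500 = +0.005684
∂h/∂y = [(-100)·(-0.8) − 10·(+0.6)] / 9500 = +0.007789
|∇h| = √(0.005684² + 0.007789²) = 0.009642
Seepage velocity v = K·i/n = 3.7 × 0.009642 / 0.2 = 0.1784 ft/day.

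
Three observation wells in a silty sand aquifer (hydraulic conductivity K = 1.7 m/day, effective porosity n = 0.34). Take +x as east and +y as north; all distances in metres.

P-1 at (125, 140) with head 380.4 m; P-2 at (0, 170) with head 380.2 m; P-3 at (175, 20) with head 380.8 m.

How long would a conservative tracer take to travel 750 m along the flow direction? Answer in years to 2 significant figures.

Taking P-1 as reference: P-2−P-1 = (-125, 30, -0.2); P-3−P-1 = (50, -120, +0.4).
Solve a·Δx + b·Δy = Δh: det = (-125)·(-120) − 50·30 = 13500.
∂h/∂x = [(-0.2)·(-120) − (+0.4)·30] / 13500 = +0.0008889
∂h/∂y = [(-125)·(+0.4) − 50·(-0.2)] / 13500 = -0.002963
|∇h| = √(0.0008889² + -0.002963²) = 0.003093
Seepage velocity v = K·i/n = 1.7 × 0.003093 / 0.34 = 0.01546 m/day.
t = 750 / 0.01546 = 4.851e+04 days = 133 years.

130 years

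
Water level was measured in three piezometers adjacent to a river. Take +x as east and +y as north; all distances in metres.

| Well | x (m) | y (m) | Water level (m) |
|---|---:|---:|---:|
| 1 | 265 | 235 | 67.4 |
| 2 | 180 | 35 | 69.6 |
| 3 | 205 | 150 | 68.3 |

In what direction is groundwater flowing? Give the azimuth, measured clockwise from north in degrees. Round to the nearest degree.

Differences from 1: to 2 (Δx, Δy, Δh) = (-85, -200, +2.2); to 3 = (-60, -85, +0.9).
Determinant of the coordinate differences = (-85)·(-85) − (-60)·(-200) = -4775.
∂h/∂x = [(+2.2)·(-85) − (+0.9)·(-200)] / -4775 = +0.001466
∂h/∂y = [(-85)·(+0.9) − (-60)·(+2.2)] / -4775 = -0.01162
Flow direction (−∇h) has components (-0.001466 E, +0.01162 N).
Azimuth = atan2(E, N) = atan2(-0.001466, +0.01162) = 352.8° ≈ 353°.

353°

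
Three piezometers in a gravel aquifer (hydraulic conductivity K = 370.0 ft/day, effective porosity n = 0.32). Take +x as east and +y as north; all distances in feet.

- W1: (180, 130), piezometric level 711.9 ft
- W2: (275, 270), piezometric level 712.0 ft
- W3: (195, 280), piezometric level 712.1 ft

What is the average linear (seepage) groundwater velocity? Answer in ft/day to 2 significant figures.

With h = a·x + b·y + c and W1 as origin, the differences give:
  95·a + 140·b = +0.1
  15·a + 150·b = +0.2
Eliminate b (×150 and ×140, subtract): 12150·a = -13.00 → a = ∂h/∂x = -0.001070
Back-substitute: b = ∂h/∂y = +0.001440.
|∇h| = √(-0.001070² + 0.001440²) = 0.001794
Seepage velocity v = K·i/n = 370.0 × 0.001794 / 0.32 = 2.074 ft/day.

2.1 ft/day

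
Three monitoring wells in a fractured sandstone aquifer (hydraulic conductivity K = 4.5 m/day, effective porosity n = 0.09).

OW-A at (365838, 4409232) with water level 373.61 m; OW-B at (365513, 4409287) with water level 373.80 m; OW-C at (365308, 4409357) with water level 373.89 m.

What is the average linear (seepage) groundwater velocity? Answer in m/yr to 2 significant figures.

Taking OW-A as reference: OW-B−OW-A = (-325, 55, +0.19); OW-C−OW-A = (-530, 125, +0.28).
Solve a·Δx + b·Δy = Δh: det = (-325)·125 − (-530)·55 = -11475.
∂h/∂x = [(+0.19)·125 − (+0.28)·55] / -11475 = -0.0007277
∂h/∂y = [(-325)·(+0.28) − (-530)·(+0.19)] / -11475 = -0.0008453
|∇h| = √(-0.0007277² + -0.0008453²) = 0.001115
Seepage velocity v = K·i/n = 4.5 × 0.001115 / 0.09 = 0.05575 m/day = 20.36 m/yr.

20 m/yr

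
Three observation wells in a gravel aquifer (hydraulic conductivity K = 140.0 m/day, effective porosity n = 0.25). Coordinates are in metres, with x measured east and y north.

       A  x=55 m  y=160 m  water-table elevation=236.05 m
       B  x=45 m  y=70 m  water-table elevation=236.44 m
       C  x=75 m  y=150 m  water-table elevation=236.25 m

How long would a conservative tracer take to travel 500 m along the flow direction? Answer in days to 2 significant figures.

Three-point gradient (reference A): Δ to B = (-10, -90, +0.39), Δ to C = (20, -10, +0.20).
∂h/∂x = +0.007421, ∂h/∂y = -0.005158 (det = 1900).
|∇h| = √(0.007421² + -0.005158²) = 0.009037
Seepage velocity v = K·i/n = 140.0 × 0.009037 / 0.25 = 5.061 m/day.
t = 500 / 5.061 = 98.79 days.

99 days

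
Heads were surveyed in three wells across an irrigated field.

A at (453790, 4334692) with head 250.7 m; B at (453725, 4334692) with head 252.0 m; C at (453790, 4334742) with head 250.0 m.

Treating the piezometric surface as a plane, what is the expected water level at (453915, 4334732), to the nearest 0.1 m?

∂h/∂x = (252.0 − 250.7) / (453725 − 453790) = -0.02000
∂h/∂y = (250.0 − 250.7) / (4334742 − 4334692) = -0.01400
h(453915, 4334732) = 250.7 + (-0.02000)·(125) + (-0.01400)·(40) = 250.7 -2.500 -0.560 = 247.640 m.

247.6 m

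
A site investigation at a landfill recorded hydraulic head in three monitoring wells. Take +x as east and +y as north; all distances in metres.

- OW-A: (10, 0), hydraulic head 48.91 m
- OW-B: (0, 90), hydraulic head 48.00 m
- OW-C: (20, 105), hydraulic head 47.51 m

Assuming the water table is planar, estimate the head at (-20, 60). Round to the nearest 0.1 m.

Taking OW-A as reference: OW-B−OW-A = (-10, 90, -0.91); OW-C−OW-A = (10, 105, -1.40).
Determinant of the coordinate differences = (-10)·105 − 10·90 = -1950.
∂h/∂x = [(-0.91)·105 − (-1.40)·90] / -1950 = -0.01562
∂h/∂y = [(-10)·(-1.40) − 10·(-0.91)] / -1950 = -0.01185
h(-20, 60) = 48.91 + (-0.01562)·(-30) + (-0.01185)·(60) = 48.91 +0.468 -0.711 = 48.668 m.

48.7 m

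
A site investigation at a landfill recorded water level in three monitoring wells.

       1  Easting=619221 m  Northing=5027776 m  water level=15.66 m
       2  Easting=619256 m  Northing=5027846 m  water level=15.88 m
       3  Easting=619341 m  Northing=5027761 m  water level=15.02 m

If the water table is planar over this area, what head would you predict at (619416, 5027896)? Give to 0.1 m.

With h = a·x + b·y + c and 1 as origin, the differences give:
  35·a + 70·b = +0.22
  120·a + (-15)·b = -0.64
Eliminate b (×(-15) and ×70, subtract): -8925·a = 41.500 → a = ∂h/∂x = -0.004650
Back-substitute: b = ∂h/∂y = +0.005468.
h(619416, 5027896) = 15.66 + (-0.004650)·(195) + (+0.005468)·(120) = 15.66 -0.907 +0.656 = 15.409 m.

15.4 m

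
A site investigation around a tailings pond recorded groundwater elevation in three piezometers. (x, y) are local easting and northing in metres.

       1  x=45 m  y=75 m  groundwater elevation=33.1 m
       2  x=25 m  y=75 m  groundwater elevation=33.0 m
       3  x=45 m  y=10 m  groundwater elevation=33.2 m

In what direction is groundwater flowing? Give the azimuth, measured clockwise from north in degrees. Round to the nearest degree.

287°

Taking 1 as reference: 2−1 = (-20, 0, -0.1); 3−1 = (0, -65, +0.1).
Determinant of the coordinate differences = (-20)·(-65) − 0·0 = 1300.
∂h/∂x = [(-0.1)·(-65) − (+0.1)·0] / 1300 = +0.005000
∂h/∂y = [(-20)·(+0.1) − 0·(-0.1)] / 1300 = -0.001538
Flow direction (−∇h) has components (-0.005000 E, +0.001538 N).
Azimuth = atan2(E, N) = atan2(-0.005000, +0.001538) = 287.1° ≈ 287°.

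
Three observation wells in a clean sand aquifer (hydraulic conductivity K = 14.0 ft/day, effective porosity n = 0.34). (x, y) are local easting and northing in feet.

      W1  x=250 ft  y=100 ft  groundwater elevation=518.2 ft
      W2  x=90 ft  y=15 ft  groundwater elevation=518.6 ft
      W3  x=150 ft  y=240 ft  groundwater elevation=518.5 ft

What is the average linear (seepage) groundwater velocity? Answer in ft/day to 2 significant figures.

With h = a·x + b·y + c and W1 as origin, the differences give:
  (-160)·a + (-85)·b = +0.4
  (-100)·a + 140·b = +0.3
Eliminate b (×140 and ×(-85), subtract): -30900·a = 81.50 → a = ∂h/∂x = -0.002638
Back-substitute: b = ∂h/∂y = +0.0002589.
|∇h| = √(-0.002638² + 0.0002589²) = 0.002651
Seepage velocity v = K·i/n = 14.0 × 0.002651 / 0.34 = 0.1092 ft/day.

0.11 ft/day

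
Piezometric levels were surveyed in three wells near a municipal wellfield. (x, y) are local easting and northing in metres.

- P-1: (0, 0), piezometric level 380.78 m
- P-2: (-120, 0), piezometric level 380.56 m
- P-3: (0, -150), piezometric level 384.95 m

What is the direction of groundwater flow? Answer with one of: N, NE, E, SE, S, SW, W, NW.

∂h/∂x = (380.56 − 380.78) / (-120 − 0) = +0.001833
∂h/∂y = (384.95 − 380.78) / (-150 − 0) = -0.02780
Flow = −∇h = (-0.001833 east, +0.02780 north), which points north.

N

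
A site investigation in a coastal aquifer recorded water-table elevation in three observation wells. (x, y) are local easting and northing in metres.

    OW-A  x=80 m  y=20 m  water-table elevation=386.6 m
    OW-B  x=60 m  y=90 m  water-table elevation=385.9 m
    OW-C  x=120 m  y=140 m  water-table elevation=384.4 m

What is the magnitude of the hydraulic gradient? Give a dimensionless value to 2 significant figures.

Taking OW-A as reference: OW-B−OW-A = (-20, 70, -0.7); OW-C−OW-A = (40, 120, -2.2).
Determinant of the coordinate differences = (-20)·120 − 40·70 = -5200.
∂h/∂x = [(-0.7)·120 − (-2.2)·70] / -5200 = -0.01346
∂h/∂y = [(-20)·(-2.2) − 40·(-0.7)] / -5200 = -0.01385
|∇h| = √(-0.01346² + -0.01385²) = 0.01931

0.019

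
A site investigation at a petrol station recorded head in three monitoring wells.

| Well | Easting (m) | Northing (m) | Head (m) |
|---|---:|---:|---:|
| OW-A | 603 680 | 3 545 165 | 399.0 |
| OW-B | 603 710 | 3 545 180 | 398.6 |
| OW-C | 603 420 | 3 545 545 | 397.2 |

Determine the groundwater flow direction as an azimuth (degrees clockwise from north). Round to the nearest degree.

038°

Differences from OW-A: to OW-B (Δx, Δy, Δh) = (30, 15, -0.4); to OW-C = (-260, 380, -1.8).
Solve a·Δx + b·Δy = Δh: det = 30·380 − (-260)·15 = 15300.
∂h/∂x = [(-0.4)·380 − (-1.8)·15] / 15300 = -0.008170
∂h/∂y = [30·(-1.8) − (-260)·(-0.4)] / 15300 = -0.01033
Flow direction (−∇h) has components (+0.008170 E, +0.01033 N).
Azimuth = atan2(E, N) = atan2(+0.008170, +0.01033) = 38.3° ≈ 038°.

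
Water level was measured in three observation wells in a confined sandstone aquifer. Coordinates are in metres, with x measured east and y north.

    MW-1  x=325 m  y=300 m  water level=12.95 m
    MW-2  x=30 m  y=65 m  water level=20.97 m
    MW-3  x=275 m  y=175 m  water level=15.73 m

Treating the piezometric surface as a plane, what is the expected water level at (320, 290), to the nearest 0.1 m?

With h = a·x + b·y + c and MW-1 as origin, the differences give:
  (-295)·a + (-235)·b = +8.02
  (-50)·a + (-125)·b = +2.78
Eliminate b (×(-125) and ×(-235), subtract): 25125·a = -349.200 → a = ∂h/∂x = -0.01390
Back-substitute: b = ∂h/∂y = -0.01668.
h(320, 290) = 12.95 + (-0.01390)·(-5) + (-0.01668)·(-10) = 12.95 +0.069 +0.167 = 13.186 m.

13.2 m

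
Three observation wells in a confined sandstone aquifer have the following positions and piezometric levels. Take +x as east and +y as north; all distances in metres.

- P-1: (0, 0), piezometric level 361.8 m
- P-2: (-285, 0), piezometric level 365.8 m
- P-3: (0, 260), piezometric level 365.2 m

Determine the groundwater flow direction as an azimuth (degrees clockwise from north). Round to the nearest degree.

∂h/∂x = (365.8 − 361.8) / (-285 − 0) = -0.01404
∂h/∂y = (365.2 − 361.8) / (260 − 0) = +0.01308
Flow direction (−∇h) has components (+0.01404 E, -0.01308 N).
Azimuth = atan2(E, N) = atan2(+0.01404, -0.01308) = 133.0° ≈ 133°.

133°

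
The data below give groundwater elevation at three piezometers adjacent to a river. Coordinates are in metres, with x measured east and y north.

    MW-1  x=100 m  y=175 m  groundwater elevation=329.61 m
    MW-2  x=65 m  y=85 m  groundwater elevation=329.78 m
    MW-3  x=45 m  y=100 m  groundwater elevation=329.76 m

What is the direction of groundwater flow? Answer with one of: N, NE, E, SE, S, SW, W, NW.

Taking MW-1 as reference: MW-2−MW-1 = (-35, -90, +0.17); MW-3−MW-1 = (-55, -75, +0.15).
Determinant of the coordinate differences = (-35)·(-75) − (-55)·(-90) = -2325.
∂h/∂x = [(+0.17)·(-75) − (+0.15)·(-90)] / -2325 = -0.0003226
∂h/∂y = [(-35)·(+0.15) − (-55)·(+0.17)] / -2325 = -0.001763
Flow = −∇h = (+0.0003226 east, +0.001763 north), which points north.

N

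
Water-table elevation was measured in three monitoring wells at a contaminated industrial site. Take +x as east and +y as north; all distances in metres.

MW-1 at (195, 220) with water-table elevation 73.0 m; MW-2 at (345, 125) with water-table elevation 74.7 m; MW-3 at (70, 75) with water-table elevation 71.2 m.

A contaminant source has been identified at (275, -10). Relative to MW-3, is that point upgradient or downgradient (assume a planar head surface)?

Differences from MW-1: to MW-2 (Δx, Δy, Δh) = (150, -95, +1.7); to MW-3 = (-125, -145, -1.8).
Determinant of the coordinate differences = 150·(-145) − (-125)·(-95) = -33625.
∂h/∂x = [(+1.7)·(-145) − (-1.8)·(-95)] / -33625 = +0.01242
∂h/∂y = [150·(-1.8) − (-125)·(+1.7)] / -33625 = +0.001710
Head at (275, -10) = 73.0 + (+0.01242)·(80) + (+0.001710)·(-230) = 73.60 m.
That is higher than the 71.2 m at MW-3, so the point is upgradient.

upgradient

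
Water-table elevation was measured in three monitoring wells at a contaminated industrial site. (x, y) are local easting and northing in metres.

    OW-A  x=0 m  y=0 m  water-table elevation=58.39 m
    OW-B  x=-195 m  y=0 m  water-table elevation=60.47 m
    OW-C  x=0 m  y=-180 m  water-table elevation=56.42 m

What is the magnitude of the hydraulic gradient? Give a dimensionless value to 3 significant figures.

∂h/∂x = (60.47 − 58.39) / (-195 − 0) = -0.01067
∂h/∂y = (56.42 − 58.39) / (-180 − 0) = +0.01094
|∇h| = √(-0.01067² + 0.01094²) = 0.01528

0.0153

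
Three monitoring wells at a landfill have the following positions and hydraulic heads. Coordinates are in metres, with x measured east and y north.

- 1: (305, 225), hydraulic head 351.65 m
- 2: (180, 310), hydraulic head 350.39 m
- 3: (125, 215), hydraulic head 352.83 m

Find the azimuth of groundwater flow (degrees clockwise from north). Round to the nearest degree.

Differences from 1: to 2 (Δx, Δy, Δh) = (-125, 85, -1.26); to 3 = (-180, -10, +1.18).
Determinant of the coordinate differences = (-125)·(-10) − (-180)·85 = 16550.
∂h/∂x = [(-1.26)·(-10) − (+1.18)·85] / 16550 = -0.005299
∂h/∂y = [(-125)·(+1.18) − (-180)·(-1.26)] / 16550 = -0.02262
Flow direction (−∇h) has components (+0.005299 E, +0.02262 N).
Azimuth = atan2(E, N) = atan2(+0.005299, +0.02262) = 13.2° ≈ 013°.

013°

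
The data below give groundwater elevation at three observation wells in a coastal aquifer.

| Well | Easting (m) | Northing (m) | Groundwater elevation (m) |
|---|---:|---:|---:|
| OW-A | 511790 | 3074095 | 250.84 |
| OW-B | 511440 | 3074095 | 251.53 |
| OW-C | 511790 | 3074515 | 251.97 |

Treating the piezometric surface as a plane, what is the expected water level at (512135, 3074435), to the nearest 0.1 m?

∂h/∂x = (251.53 − 250.84) / (511440 − 511790) = -0.001971
∂h/∂y = (251.97 − 250.84) / (3074515 − 3074095) = +0.002690
h(512135, 3074435) = 250.84 + (-0.001971)·(345) + (+0.002690)·(340) = 250.84 -0.680 +0.915 = 251.075 m.

251.1 m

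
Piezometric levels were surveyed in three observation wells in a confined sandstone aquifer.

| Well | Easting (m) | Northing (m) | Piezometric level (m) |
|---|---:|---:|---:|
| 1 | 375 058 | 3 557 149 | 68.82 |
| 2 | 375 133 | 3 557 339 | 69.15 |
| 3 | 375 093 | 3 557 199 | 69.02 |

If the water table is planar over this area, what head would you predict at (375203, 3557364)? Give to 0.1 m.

Three-point gradient (reference 1): Δ to 2 = (75, 190, +0.33), Δ to 3 = (35, 50, +0.20).
∂h/∂x = +0.007414, ∂h/∂y = -0.001190 (det = -2900).
h(375203, 3557364) = 68.82 + (+0.007414)·(145) + (-0.001190)·(215) = 68.82 +1.075 -0.256 = 69.639 m.

69.6 m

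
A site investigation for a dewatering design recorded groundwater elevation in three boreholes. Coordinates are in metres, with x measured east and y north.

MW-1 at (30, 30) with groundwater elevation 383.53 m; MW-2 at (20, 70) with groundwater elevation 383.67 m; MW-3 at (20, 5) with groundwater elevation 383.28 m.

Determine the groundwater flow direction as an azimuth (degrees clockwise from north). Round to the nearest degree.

239°

With h = a·x + b·y + c and MW-1 as origin, the differences give:
  (-10)·a + 40·b = +0.14
  (-10)·a + (-25)·b = -0.25
Eliminate b (×(-25) and ×40, subtract): 650·a = 6.500 → a = ∂h/∂x = +0.010000
Back-substitute: b = ∂h/∂y = +0.006000.
Flow direction (−∇h) has components (-0.010000 E, -0.006000 N).
Azimuth = atan2(E, N) = atan2(-0.010000, -0.006000) = 239.0° ≈ 239°.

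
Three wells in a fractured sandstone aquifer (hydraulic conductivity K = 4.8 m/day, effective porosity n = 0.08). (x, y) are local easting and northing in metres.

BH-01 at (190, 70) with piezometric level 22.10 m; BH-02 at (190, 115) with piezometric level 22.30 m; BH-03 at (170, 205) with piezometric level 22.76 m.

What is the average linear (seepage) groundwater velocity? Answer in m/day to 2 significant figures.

0.32 m/day

Differences from BH-01: to BH-02 (Δx, Δy, Δh) = (0, 45, +0.20); to BH-03 = (-20, 135, +0.66).
Solve a·Δx + b·Δy = Δh: det = 0·135 − (-20)·45 = 900.
∂h/∂x = [(+0.20)·135 − (+0.66)·45] / 900 = -0.003000
∂h/∂y = [0·(+0.66) − (-20)·(+0.20)] / 900 = +0.004444
|∇h| = √(-0.003000² + 0.004444²) = 0.005362
Seepage velocity v = K·i/n = 4.8 × 0.005362 / 0.08 = 0.3217 m/day.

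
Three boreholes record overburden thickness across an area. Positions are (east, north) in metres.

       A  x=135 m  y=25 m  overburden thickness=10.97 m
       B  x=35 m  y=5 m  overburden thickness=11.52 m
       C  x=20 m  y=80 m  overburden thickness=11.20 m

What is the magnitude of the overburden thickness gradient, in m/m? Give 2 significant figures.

Differences from A: to B (Δx, Δy, Δh) = (-100, -20, +0.55); to C = (-115, 55, +0.23).
Solve a·Δx + b·Δy = Δd: det = (-100)·55 − (-115)·(-20) = -7800.
∂d/∂x = [(+0.55)·55 − (+0.23)·(-20)] / -7800 = -0.004468
∂d/∂y = [(-100)·(+0.23) − (-115)·(+0.55)] / -7800 = -0.005160
|∇f| = √(-0.004468² + -0.005160²) = 0.006826 m/m

0.0068 m/m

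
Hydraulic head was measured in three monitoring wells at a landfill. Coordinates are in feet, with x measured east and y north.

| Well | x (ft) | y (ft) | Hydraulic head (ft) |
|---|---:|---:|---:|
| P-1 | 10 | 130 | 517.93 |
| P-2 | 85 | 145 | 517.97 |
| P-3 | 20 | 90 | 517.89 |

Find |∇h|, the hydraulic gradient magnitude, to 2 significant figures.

Taking P-1 as reference: P-2−P-1 = (75, 15, +0.04); P-3−P-1 = (10, -40, -0.04).
Determinant of the coordinate differences = 75·(-40) − 10·15 = -3150.
∂h/∂x = [(+0.04)·(-40) − (-0.04)·15] / -3150 = +0.0003175
∂h/∂y = [75·(-0.04) − 10·(+0.04)] / -3150 = +0.001079
|∇h| = √(0.0003175² + 0.001079²) = 0.001125

0.0011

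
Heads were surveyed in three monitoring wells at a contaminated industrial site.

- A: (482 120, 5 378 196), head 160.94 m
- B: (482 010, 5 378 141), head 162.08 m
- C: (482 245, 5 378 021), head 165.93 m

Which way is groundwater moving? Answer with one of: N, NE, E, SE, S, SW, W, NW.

With h = a·x + b·y + c and A as origin, the differences give:
  (-110)·a + (-55)·b = +1.14
  125·a + (-175)·b = +4.99
Eliminate b (×(-175) and ×(-55), subtract): 26125·a = 74.950 → a = ∂h/∂x = +0.002869
Back-substitute: b = ∂h/∂y = -0.02647.
Flow = −∇h = (-0.002869 east, +0.02647 north), which points north.

N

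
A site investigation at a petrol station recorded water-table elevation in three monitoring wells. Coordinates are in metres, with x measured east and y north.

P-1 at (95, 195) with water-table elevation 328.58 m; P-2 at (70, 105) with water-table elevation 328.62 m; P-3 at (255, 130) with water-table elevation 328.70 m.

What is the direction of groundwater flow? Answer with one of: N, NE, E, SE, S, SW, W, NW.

Differences from P-1: to P-2 (Δx, Δy, Δh) = (-25, -90, +0.04); to P-3 = (160, -65, +0.12).
Solve a·Δx + b·Δy = Δh: det = (-25)·(-65) − 160·(-90) = 16025.
∂h/∂x = [(+0.04)·(-65) − (+0.12)·(-90)] / 16025 = +0.0005117
∂h/∂y = [(-25)·(+0.12) − 160·(+0.04)] / 16025 = -0.0005866
Flow = −∇h = (-0.0005117 east, +0.0005866 north), which points northwest.

NW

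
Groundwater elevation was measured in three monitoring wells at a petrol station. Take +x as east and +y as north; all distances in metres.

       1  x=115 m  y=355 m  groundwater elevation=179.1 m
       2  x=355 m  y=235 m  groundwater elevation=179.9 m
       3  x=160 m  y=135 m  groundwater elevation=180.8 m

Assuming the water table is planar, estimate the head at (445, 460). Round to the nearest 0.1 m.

178.1 m

With h = a·x + b·y + c and 1 as origin, the differences give:
  240·a + (-120)·b = +0.8
  45·a + (-220)·b = +1.7
Eliminate b (×(-220) and ×(-120), subtract): -47400·a = 28.00 → a = ∂h/∂x = -0.0005907
Back-substitute: b = ∂h/∂y = -0.007848.
h(445, 460) = 179.1 + (-0.0005907)·(330) + (-0.007848)·(105) = 179.1 -0.195 -0.824 = 178.081 m.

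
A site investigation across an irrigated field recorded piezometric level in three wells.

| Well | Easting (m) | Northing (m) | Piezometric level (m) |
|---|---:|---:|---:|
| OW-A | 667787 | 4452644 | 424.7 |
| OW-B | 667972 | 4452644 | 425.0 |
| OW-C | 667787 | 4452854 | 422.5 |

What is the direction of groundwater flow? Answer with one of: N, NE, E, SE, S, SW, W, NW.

∂h/∂x = (425.0 − 424.7) / (667972 − 667787) = +0.001622
∂h/∂y = (422.5 − 424.7) / (4452854 − 4452644) = -0.01048
Flow = −∇h = (-0.001622 east, +0.01048 north), which points north.

N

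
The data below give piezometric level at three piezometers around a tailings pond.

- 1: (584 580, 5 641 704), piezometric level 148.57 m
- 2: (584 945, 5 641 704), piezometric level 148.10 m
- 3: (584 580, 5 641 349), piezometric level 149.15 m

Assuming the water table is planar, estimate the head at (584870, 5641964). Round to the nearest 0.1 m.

∂h/∂x = (148.10 − 148.57) / (584945 − 584580) = -0.001288
∂h/∂y = (149.15 − 148.57) / (5641349 − 5641704) = -0.001634
h(584870, 5641964) = 148.57 + (-0.001288)·(290) + (-0.001634)·(260) = 148.57 -0.373 -0.425 = 147.772 m.

147.8 m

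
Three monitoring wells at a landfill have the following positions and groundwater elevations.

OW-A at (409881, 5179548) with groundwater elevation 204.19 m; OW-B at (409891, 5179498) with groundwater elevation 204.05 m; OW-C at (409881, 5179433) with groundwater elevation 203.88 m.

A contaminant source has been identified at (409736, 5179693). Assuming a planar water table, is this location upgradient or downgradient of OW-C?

Three-point gradient (reference OW-A): Δ to OW-B = (10, -50, -0.14), Δ to OW-C = (0, -115, -0.31).
∂h/∂x = -0.0005217, ∂h/∂y = +0.002696 (det = -1150).
Head at (409736, 5179693) = 204.19 + (-0.0005217)·(-145) + (+0.002696)·(145) = 204.66 m.
That is higher than the 203.88 m at OW-C, so the point is upgradient.

upgradient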